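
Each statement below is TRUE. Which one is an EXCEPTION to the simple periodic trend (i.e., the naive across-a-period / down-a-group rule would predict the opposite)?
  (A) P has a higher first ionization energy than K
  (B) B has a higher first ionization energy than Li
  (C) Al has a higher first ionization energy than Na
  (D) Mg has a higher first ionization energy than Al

(D)

The general trend: first ionization energy increases across a period and decreases down a group.
(A) P (period 3, group 15) vs K (period 4, group 1): the stated order agrees with the simple trend.
(B) B (period 2, group 13) vs Li (period 2, group 1): the stated order agrees with the simple trend.
(C) Al (period 3, group 13) vs Na (period 3, group 1): the stated order agrees with the simple trend.
(D) Mg (period 3, group 2) vs Al (period 3, group 13): the stated order contradicts the simple trend.
The exception is (D): Al's single 3p electron is easier to remove than one from Mg's filled 3s².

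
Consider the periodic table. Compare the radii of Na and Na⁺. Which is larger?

Forming Na⁺ removes 1 electron from Na. Fewer electrons for the same nuclear charge means less shielding and a higher Z_eff on the remaining electrons, and for main-group metals the entire outer shell is lost.
A cation is smaller than its parent atom: Na⁺ < Na.

Na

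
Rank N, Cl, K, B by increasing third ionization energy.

B < Cl < K < N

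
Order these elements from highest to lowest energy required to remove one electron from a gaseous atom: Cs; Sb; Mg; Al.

Mg is in period 3, group 2; Al is in period 3, group 13; Sb is in period 5, group 15; Cs is in period 6, group 1.
First ionization energy rises across a period (greater Z_eff holds electrons more tightly) and falls down a group (valence electrons are farther from the nucleus).
Neither a single period nor a single group — weigh both effects.
Al > Cs: relative to Cs, both the across-period and down-group shifts push Al's first ionization energy up.
Mg > Al: this pair runs against the simple trend — see the exception note.
Sb > Mg: the two effects oppose for this pair; the across-period effect wins (831 vs 738 kJ/mol).
Note the exception: Mg has a higher first ionization energy than Al, contrary to the simple trend — Al's single 3p electron is easier to remove than one from Mg's filled 3s².
For reference (kJ/mol): Mg 738, Al 578, Sb 831, Cs 376.
So from highest to lowest: Sb > Mg > Al > Cs.

Sb > Mg > Al > Cs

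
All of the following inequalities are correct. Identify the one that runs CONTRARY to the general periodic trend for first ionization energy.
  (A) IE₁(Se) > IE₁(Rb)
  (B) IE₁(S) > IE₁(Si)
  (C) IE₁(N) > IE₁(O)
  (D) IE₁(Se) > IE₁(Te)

(C)

The general trend: first ionization energy increases across a period and decreases down a group.
(A) Se (period 4, group 16) vs Rb (period 5, group 1): the stated order agrees with the simple trend.
(B) S (period 3, group 16) vs Si (period 3, group 14): the stated order agrees with the simple trend.
(C) N (period 2, group 15) vs O (period 2, group 16): the stated order contradicts the simple trend.
(D) Se (period 4, group 16) vs Te (period 5, group 16): the stated order agrees with the simple trend.
The exception is (C): pairing an electron in O's 2p⁴ costs repulsion energy, so O ionizes more easily than half-filled N (2p³).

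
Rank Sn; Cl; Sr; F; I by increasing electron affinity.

Sr < Sn < I < F < Cl

F is in period 2, group 17; Cl is in period 3, group 17; Sr is in period 5, group 2; Sn is in period 5, group 14; I is in period 5, group 17.
Atoms with high Z_eff and room in the valence shell (especially the halogens) have the most exothermic electron affinities.
These span different periods and groups, so the two trends combine.
Sn > Sr: both are in period 5; the period trend gives Sn the larger value.
I > Sn: I lies to the right of Sn in period 5, so the across-period effect alone puts I higher.
F > I: they share group 17; the group trend gives F the larger value.
Cl > F: this pair runs against the simple trend — see the exception note.
Note the exception: Cl has a higher electron affinity than F, contrary to the simple trend — F's small 2p subshell makes the incoming electron feel strong e⁻–e⁻ repulsion, so Cl actually releases more energy on gaining an electron.
For reference (kJ/mol): F 328, Cl 349, Sr 5, Sn 107, I 295.
So from lowest to highest: Sr < Sn < I < F < Cl.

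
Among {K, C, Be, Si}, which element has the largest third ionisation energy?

Be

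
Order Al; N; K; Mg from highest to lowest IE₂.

K > N > Al > Mg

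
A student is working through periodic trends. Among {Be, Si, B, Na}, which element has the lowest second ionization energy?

Si

After 1 electron has been removed, what remains? Be⁺ still has 1 valence electron; Si⁺ still has 3 valence electrons; B⁺ still has 2 valence electrons; Na⁺ is the bare [Ne] core.
Pulling an electron out of a noble-gas core costs far more than removing a remaining valence electron, so Na sits at the high end of IE_2.
Valence configurations: Be⁺ [He]2s¹, Si⁺ [Ne]3s²3p¹, B⁺ [He]2s².
Approximate IE_2 values (kJ/mol): Be 1757, Si 1577, B 2427, Na 4562.
Hence IE_2: Si < Be < B < Na.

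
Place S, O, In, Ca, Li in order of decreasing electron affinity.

Li is in period 2, group 1; O is in period 2, group 16; S is in period 3, group 16; Ca is in period 4, group 2; In is in period 5, group 13.
Adding an electron releases more energy for atoms nearer the top right (short of the noble gases).
Here both period and group differ, so the two effects have to be weighed against each other.
In > Ca: period and group pull opposite ways; the across-period shift dominates (29 vs 2 kJ/mol).
Li > In: period and group pull opposite ways; the down-group shift dominates (60 vs 29 kJ/mol).
O > Li: both are in period 2; the period trend gives O the larger value.
S > O: this pair runs against the simple trend — see the exception note.
Note the exception: S has a higher electron affinity than O, contrary to the simple trend — the compact 2p subshell of O repels the added electron more than S's larger 3p does.
Tabulated electron affinity (kJ/mol): Li 60, O 141, S 200, Ca 2, In 29.
So from highest to lowest: S > O > Li > In > Ca.

S > O > Li > In > Ca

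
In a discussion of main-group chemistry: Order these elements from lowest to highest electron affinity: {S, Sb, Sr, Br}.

Sr, Sb, S, Br

EA tends to increase across a period and decrease down a group, though the pattern is less regular than for IE or radius.
These span different periods and groups, so the two trends combine.
Sb > Sr: Sb lies to the right of Sr in period 5, so the across-period effect alone puts Sb higher.
S > Sb: both effects reinforce here, so S is clearly the higher of the two.
Br > S: the two effects oppose for this pair; the across-period effect wins (325 vs 200 kJ/mol).
Tabulated electron affinity (kJ/mol): S 200, Br 325, Sr 5, Sb 103.
So from lowest to highest: Sr < Sb < S < Br.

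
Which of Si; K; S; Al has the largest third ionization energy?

K

Consider each +2 ion: Si²⁺ still has 2 valence electrons; K²⁺ is already 1 electron into the core; S²⁺ still has 4 valence electrons; Al²⁺ still has 1 valence electron.
Breaking into a closed-shell core is much more expensive than removing a leftover valence electron — K has the largest IE_3 here.
Valence configurations: Si²⁺ [Ne]3s², S²⁺ [Ne]3s²3p², Al²⁺ [Ne]3s¹.
Approximate IE_3 values (kJ/mol): Si 3232, K 4420, S 3357, Al 2745.
Hence IE_3: Al < Si < S < K.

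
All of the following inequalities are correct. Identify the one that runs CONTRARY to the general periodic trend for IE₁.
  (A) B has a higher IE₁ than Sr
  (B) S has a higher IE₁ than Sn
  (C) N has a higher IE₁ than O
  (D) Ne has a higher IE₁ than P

(C)

The general trend: IE₁ increases across a period and decreases down a group.
(A) B (period 2, group 13) vs Sr (period 5, group 2): the stated order agrees with the simple trend.
(B) S (period 3, group 16) vs Sn (period 5, group 14): the stated order agrees with the simple trend.
(C) N (period 2, group 15) vs O (period 2, group 16): the stated order contradicts the simple trend.
(D) Ne (period 2, group 18) vs P (period 3, group 15): the stated order agrees with the simple trend.
The exception is (C): pairing an electron in O's 2p⁴ costs repulsion energy, so O ionizes more easily than half-filled N (2p³).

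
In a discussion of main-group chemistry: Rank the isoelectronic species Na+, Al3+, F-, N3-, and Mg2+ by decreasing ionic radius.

N3-, F-, Na+, Mg2+, Al3+

All of these have 10 electrons, so size is governed by nuclear charge alone: the more protons, the stronger the pull on the same electron cloud, and the smaller the ion.
Nuclear charges: Al3+ (Z=13), Mg2+ (Z=12), Na+ (Z=11), F- (Z=9), N3- (Z=7).
Largest to smallest: N3- > F- > Na+ > Mg2+ > Al3+.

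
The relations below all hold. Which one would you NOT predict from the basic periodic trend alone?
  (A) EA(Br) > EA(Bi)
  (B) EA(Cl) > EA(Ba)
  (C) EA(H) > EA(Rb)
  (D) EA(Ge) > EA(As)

The general trend: electron affinity increases across a period and decreases down a group.
(A) Br (period 4, group 17) vs Bi (period 6, group 15): the stated order agrees with the simple trend.
(B) Cl (period 3, group 17) vs Ba (period 6, group 2): the stated order agrees with the simple trend.
(C) H (period 1, group 1) vs Rb (period 5, group 1): the stated order agrees with the simple trend.
(D) Ge (period 4, group 14) vs As (period 4, group 15): the stated order contradicts the simple trend.
The exception is (D): adding an electron to As's half-filled 4p³ is unfavourable, so Ge (4p²) has the more exothermic EA.

(D)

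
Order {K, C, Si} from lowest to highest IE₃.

IE_3 is the cost of taking one more electron from the +2 cation: K²⁺ is already 1 electron into the core; C²⁺ still has 2 valence electrons; Si²⁺ still has 2 valence electrons.
Usually core removal costs more than valence removal, but here the competition is close: a tightly held n=2 valence electron can cost more to remove than an n=3 core electron, so the actual values have to decide it.
Valence configurations: C²⁺ [He]2s², Si²⁺ [Ne]3s².
The numbers (kJ/mol): K 4420, C 4620, Si 3232.
So the third ionization energies run Si < K < C.

Si < K < C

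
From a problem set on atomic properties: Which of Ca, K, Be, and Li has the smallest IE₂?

Ca

IE_2 is the cost of taking one more electron from the +1 cation: Ca⁺ still has 1 valence electron; K⁺ is the bare [Ar] core; Be⁺ still has 1 valence electron; Li⁺ is the bare [He] core.
Pulling an electron out of a noble-gas core costs far more than removing a remaining valence electron, so K and Li sit at the high end of IE_2.
Valence configurations: Ca⁺ [Ar]4s¹, Be⁺ [He]2s¹.
Tabulated IE_2 (kJ/mol): Ca 1145, K 3052, Be 1757, Li 7298.
Putting it together, IE_2: Ca < Be < K < Li.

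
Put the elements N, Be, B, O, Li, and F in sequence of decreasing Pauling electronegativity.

Atoms toward the upper right of the periodic table pull bonding electrons most strongly.
All lie in period 2, so electronegativity increases left to right.
So from highest to lowest: F > O > N > B > Be > Li.

F > O > N > B > Be > Li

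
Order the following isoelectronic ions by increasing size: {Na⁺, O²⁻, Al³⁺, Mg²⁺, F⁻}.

Al³⁺ < Mg²⁺ < Na⁺ < F⁻ < O²⁻

All of these have 10 electrons, so size is governed by nuclear charge alone: the more protons, the stronger the pull on the same electron cloud, and the smaller the ion.
Nuclear charges: Al³⁺ (Z=13), Mg²⁺ (Z=12), Na⁺ (Z=11), F⁻ (Z=9), O²⁻ (Z=8).
Smallest to largest: Al³⁺ < Mg²⁺ < Na⁺ < F⁻ < O²⁻.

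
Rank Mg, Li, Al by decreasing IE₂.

Li > Al > Mg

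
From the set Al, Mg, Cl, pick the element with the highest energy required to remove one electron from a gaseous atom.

Mg is in period 3, group 2; Al is in period 3, group 13; Cl is in period 3, group 17.
IE₁ increases left→right with effective nuclear charge and decreases top→bottom as the valence shell moves farther out.
All lie in period 3; the across-period trend (first ionization energy increases left to right) applies, with the exception below.
Note the exception: Mg has a higher first ionization energy than Al, contrary to the simple trend — Al's single 3p electron is easier to remove than one from Mg's filled 3s².
Approximate values (kJ/mol): Mg 738, Al 578, Cl 1251.
The highest energy required to remove one electron from a gaseous atom among these belongs to Cl.

Cl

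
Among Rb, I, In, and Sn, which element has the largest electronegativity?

I

Rb is in period 5, group 1; In is in period 5, group 13; Sn is in period 5, group 14; I is in period 5, group 17.
Atoms toward the upper right of the periodic table pull bonding electrons most strongly.
All lie in period 5, so electronegativity increases left to right.
The largest electronegativity among these belongs to I.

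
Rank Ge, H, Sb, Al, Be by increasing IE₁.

H is in period 1, group 1; Be is in period 2, group 2; Al is in period 3, group 13; Ge is in period 4, group 14; Sb is in period 5, group 15.
IE₁ increases left→right with effective nuclear charge and decreases top→bottom as the valence shell moves farther out.
A diagonal step moves right (one effect) and down (the opposite effect) at once.
Ge > Al: period and group pull opposite ways; the across-period shift dominates (762 vs 578 kJ/mol).
Sb > Ge: period and group pull opposite ways; the across-period shift dominates (831 vs 762 kJ/mol).
Be > Sb: period and group pull opposite ways; the down-group shift dominates (900 vs 831 kJ/mol).
H > Be: period and group pull opposite ways; the down-group shift dominates (1312 vs 900 kJ/mol).
For reference (kJ/mol): H 1312, Be 900, Al 578, Ge 762, Sb 831.
So from lowest to highest: Al < Ge < Sb < Be < H.

Al, Ge, Sb, Be, H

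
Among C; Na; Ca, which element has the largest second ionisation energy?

After 1 electron has been removed, what remains? C⁺ still has 3 valence electrons; Na⁺ is the bare [Ne] core; Ca⁺ still has 1 valence electron.
Core electrons are held far more tightly than valence electrons, so Na tops the IE_2 order.
Valence configurations: C⁺ [He]2s²2p¹, Ca⁺ [Ar]4s¹.
Tabulated IE_2 (kJ/mol): C 2353, Na 4562, Ca 1145.
Hence IE_2: Ca < C < Na.

Na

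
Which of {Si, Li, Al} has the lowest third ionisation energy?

Al

The third ionization energy removes an electron from the +2 ion. For each element: Si²⁺ still has 2 valence electrons; Li²⁺ is already 1 electron into the core; Al²⁺ still has 1 valence electron.
Pulling an electron out of a noble-gas core costs far more than removing a remaining valence electron, so Li sits at the high end of IE_3.
Valence configurations: Si²⁺ [Ne]3s², Al²⁺ [Ne]3s¹.
Approximate IE_3 values (kJ/mol): Si 3232, Li 11815, Al 2745.
Putting it together, IE_3: Al < Si < Li.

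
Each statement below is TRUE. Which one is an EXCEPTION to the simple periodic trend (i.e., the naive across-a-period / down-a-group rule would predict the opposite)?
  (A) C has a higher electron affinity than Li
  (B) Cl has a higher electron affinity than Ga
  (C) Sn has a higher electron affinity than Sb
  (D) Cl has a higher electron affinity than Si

The general trend: electron affinity increases across a period and decreases down a group.
(A) C (period 2, group 14) vs Li (period 2, group 1): the stated order agrees with the simple trend.
(B) Cl (period 3, group 17) vs Ga (period 4, group 13): the stated order agrees with the simple trend.
(C) Sn (period 5, group 14) vs Sb (period 5, group 15): the stated order contradicts the simple trend.
(D) Cl (period 3, group 17) vs Si (period 3, group 14): the stated order agrees with the simple trend.
The exception is (C): adding an electron to Sb's half-filled 5p³ is unfavourable, so Sn has the more exothermic EA.

(C)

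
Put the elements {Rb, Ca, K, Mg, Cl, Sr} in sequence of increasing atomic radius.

Cl, Mg, Ca, Sr, K, Rb

Radius decreases left→right (rising Z_eff, same n) and increases top→bottom (higher n).
Neither a single period nor a single group — weigh both effects.
Mg > Cl: both are in period 3; the period trend gives Mg the larger value.
Ca > Mg: they share group 2; the group trend gives Ca the larger value.
Sr > Ca: Sr sits below Ca in group 2, so the down-group effect alone puts Sr larger.
K > Sr: the two effects oppose for this pair; the across-period effect wins (196 vs 185 pm).
Rb > K: Rb sits below K in group 1, so the down-group effect alone puts Rb larger.
Approximate values (pm): Mg 139, Cl 99, K 196, Ca 171, Rb 210, Sr 185.
So from smallest to largest: Cl < Mg < Ca < Sr < K < Rb.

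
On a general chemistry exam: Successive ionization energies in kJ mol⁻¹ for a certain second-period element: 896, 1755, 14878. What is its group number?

Group 2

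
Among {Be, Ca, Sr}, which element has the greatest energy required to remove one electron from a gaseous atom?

Be is in period 2, group 2; Ca is in period 4, group 2; Sr is in period 5, group 2.
First ionization energy rises across a period (greater Z_eff holds electrons more tightly) and falls down a group (valence electrons are farther from the nucleus).
All are in group 2, so first ionization energy increases up the group.
The greatest energy required to remove one electron from a gaseous atom among these belongs to Be.

Be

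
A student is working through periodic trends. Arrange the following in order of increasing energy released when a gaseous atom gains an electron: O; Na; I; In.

In < Na < O < I

EA tends to increase across a period and decrease down a group, though the pattern is less regular than for IE or radius.
Neither a single period nor a single group — weigh both effects.
Na > In: the two effects oppose for this pair; the down-group effect wins (53 vs 29 kJ/mol).
O > Na: relative to Na, both the across-period and down-group shifts push O's electron affinity up.
I > O: period and group pull opposite ways; the across-period shift dominates (295 vs 141 kJ/mol).
For reference (kJ/mol): O 141, Na 53, In 29, I 295.
So from lowest to highest: In < Na < O < I.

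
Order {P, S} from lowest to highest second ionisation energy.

P, S

Consider each +1 ion: P⁺ still has 4 valence electrons; S⁺ still has 5 valence electrons.
All are still removing valence electrons, so compare the +1 ions as you would atoms: IE_2 generally rises across a period (higher Z_eff) and falls down a group (larger shell), subject to the usual subshell exceptions.
Valence configurations: P⁺ [Ne]3s²3p², S⁺ [Ne]3s²3p³.
The numbers (kJ/mol): P 1907, S 2252.
Putting it together, IE_2: P < S.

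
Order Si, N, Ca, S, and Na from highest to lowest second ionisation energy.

Na, N, S, Si, Ca

IE_2 is the cost of taking one more electron from the +1 cation: Si⁺ still has 3 valence electrons; N⁺ still has 4 valence electrons; Ca⁺ still has 1 valence electron; S⁺ still has 5 valence electrons; Na⁺ is the bare [Ne] core.
Core electrons are held far more tightly than valence electrons, so Na tops the IE_2 order.
Valence configurations: Si⁺ [Ne]3s²3p¹, N⁺ [He]2s²2p², Ca⁺ [Ar]4s¹, S⁺ [Ne]3s²3p³.
Tabulated IE_2 (kJ/mol): Si 1577, N 2856, Ca 1145, S 2252, Na 4562.
Overall IE_2 order: Ca < Si < S < N < Na.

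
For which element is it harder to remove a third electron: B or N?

N

IE_3 is the cost of taking one more electron from the +2 cation: B²⁺ still has 1 valence electron; N²⁺ still has 3 valence electrons.
All are still removing valence electrons, so compare the +2 ions as you would atoms: IE_3 generally rises across a period (higher Z_eff) and falls down a group (larger shell), subject to the usual subshell exceptions.
Valence configurations: B²⁺ [He]2s¹, N²⁺ [He]2s²2p¹.
The numbers (kJ/mol): B 3660, N 4578.
Overall IE_3 order: B < N.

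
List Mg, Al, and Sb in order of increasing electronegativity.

Mg is in period 3, group 2; Al is in period 3, group 13; Sb is in period 5, group 15.
EN rises left→right (higher Z_eff, smaller atoms) and falls top→bottom (larger, more shielded atoms).
Here both period and group differ, so the two effects have to be weighed against each other.
Al > Mg: Al lies to the right of Mg in period 3, so the across-period effect alone puts Al higher.
Sb > Al: the two effects oppose for this pair; the across-period effect wins (2.05 vs 1.61).
Approximate values (Pauling): Mg 1.31, Al 1.61, Sb 2.05.
So from lowest to highest: Mg < Al < Sb.

Mg < Al < Sb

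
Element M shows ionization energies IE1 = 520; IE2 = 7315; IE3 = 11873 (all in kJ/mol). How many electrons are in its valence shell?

1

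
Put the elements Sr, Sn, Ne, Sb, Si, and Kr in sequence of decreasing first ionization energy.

Ne > Kr > Sb > Si > Sn > Sr

IE₁ increases left→right with effective nuclear charge and decreases top→bottom as the valence shell moves farther out.
Here both period and group differ, so the two effects have to be weighed against each other.
Sn > Sr: both are in period 5; the period trend gives Sn the larger value.
Si > Sn: they share group 14; the group trend gives Si the larger value.
Sb > Si: the two effects oppose for this pair; the across-period effect wins (831 vs 786 kJ/mol).
Kr > Sb: both effects reinforce here, so Kr is clearly the higher of the two.
Ne > Kr: they share group 18; the group trend gives Ne the larger value.
Tabulated first ionization energy (kJ/mol): Ne 2081, Si 786, Kr 1351, Sr 550, Sn 709, Sb 831.
So from highest to lowest: Ne > Kr > Sb > Si > Sn > Sr.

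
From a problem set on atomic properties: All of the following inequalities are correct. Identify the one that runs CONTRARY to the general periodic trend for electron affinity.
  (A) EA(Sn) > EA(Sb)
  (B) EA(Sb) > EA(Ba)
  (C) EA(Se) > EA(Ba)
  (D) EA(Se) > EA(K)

(A)

The general trend: electron affinity increases across a period and decreases down a group.
(A) Sn (period 5, group 14) vs Sb (period 5, group 15): the stated order contradicts the simple trend.
(B) Sb (period 5, group 15) vs Ba (period 6, group 2): the stated order agrees with the simple trend.
(C) Se (period 4, group 16) vs Ba (period 6, group 2): the stated order agrees with the simple trend.
(D) Se (period 4, group 16) vs K (period 4, group 1): the stated order agrees with the simple trend.
The exception is (A): adding an electron to Sb's half-filled 5p³ is unfavourable, so Sn has the more exothermic EA.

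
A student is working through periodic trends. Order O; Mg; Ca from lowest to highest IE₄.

Ca < O < Mg

The fourth ionization energy removes an electron from the +3 ion. For each element: O³⁺ still has 3 valence electrons; Mg³⁺ is already 1 electron into the core; Ca³⁺ is already 1 electron into the core.
Usually core removal costs more than valence removal, but here the competition is close: a tightly held n=2 valence electron can cost more to remove than an n=3 core electron, so the actual values have to decide it.
The numbers (kJ/mol): O 7469, Mg 10543, Ca 6491.
So the fourth ionization energies run Ca < O < Mg.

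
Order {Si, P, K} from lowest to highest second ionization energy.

After 1 electron has been removed, what remains? Si⁺ still has 3 valence electrons; P⁺ still has 4 valence electrons; K⁺ is the bare [Ar] core.
Core electrons are held far more tightly than valence electrons, so K tops the IE_2 order.
Valence configurations: Si⁺ [Ne]3s²3p¹, P⁺ [Ne]3s²3p².
The numbers (kJ/mol): Si 1577, P 1907, K 3052.
Hence IE_2: Si < P < K.

Si < P < K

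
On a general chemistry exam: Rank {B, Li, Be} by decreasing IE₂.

The second ionization energy removes an electron from the +1 ion. For each element: B⁺ still has 2 valence electrons; Li⁺ is the bare [He] core; Be⁺ still has 1 valence electron.
Breaking into a closed-shell core is much more expensive than removing a leftover valence electron — Li has the largest IE_2 here.
Valence configurations: B⁺ [He]2s², Be⁺ [He]2s¹.
Approximate IE_2 values (kJ/mol): B 2427, Li 7298, Be 1757.
Putting it together, IE_2: Be < B < Li.

Li, B, Be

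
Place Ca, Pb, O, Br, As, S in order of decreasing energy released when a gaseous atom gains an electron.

Br > S > O > As > Pb > Ca

O is in period 2, group 16; S is in period 3, group 16; Ca is in period 4, group 2; As is in period 4, group 15; Br is in period 4, group 17; Pb is in period 6, group 14.
Electron affinity generally becomes more exothermic across a period toward the halogens and less exothermic down a group.
Neither a single period nor a single group — weigh both effects.
Pb > Ca: the two effects oppose for this pair; the across-period effect wins (35 vs 2 kJ/mol).
As > Pb: both effects reinforce here, so As is clearly the higher of the two.
O > As: relative to As, both the across-period and down-group shifts push O's electron affinity up.
S > O: this pair runs against the simple trend — see the exception note.
Br > S: period and group pull opposite ways; the across-period shift dominates (325 vs 200 kJ/mol).
Note the exception: S has a higher electron affinity than O, contrary to the simple trend — the compact 2p subshell of O repels the added electron more than S's larger 3p does.
Tabulated electron affinity (kJ/mol): O 141, S 200, Ca 2, As 78, Br 325, Pb 35.
So from highest to lowest: Br > S > O > As > Pb > Ca.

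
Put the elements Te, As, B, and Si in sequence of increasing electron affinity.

B, As, Si, Te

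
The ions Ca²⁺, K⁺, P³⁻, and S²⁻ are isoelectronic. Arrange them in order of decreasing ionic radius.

All of these have 18 electrons, so size is governed by nuclear charge alone: the more protons, the stronger the pull on the same electron cloud, and the smaller the ion.
Nuclear charges: Ca²⁺ (Z=20), K⁺ (Z=19), S²⁻ (Z=16), P³⁻ (Z=15).
Largest to smallest: P³⁻ > S²⁻ > K⁺ > Ca²⁺.

P³⁻ > S²⁻ > K⁺ > Ca²⁺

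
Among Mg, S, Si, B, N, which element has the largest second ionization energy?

N

The second ionization energy removes an electron from the +1 ion. For each element: Mg⁺ still has 1 valence electron; S⁺ still has 5 valence electrons; Si⁺ still has 3 valence electrons; B⁺ still has 2 valence electrons; N⁺ still has 4 valence electrons.
All are still removing valence electrons, so compare the +1 ions as you would atoms: IE_2 generally rises across a period (higher Z_eff) and falls down a group (larger shell), subject to the usual subshell exceptions.
Valence configurations: Mg⁺ [Ne]3s¹, S⁺ [Ne]3s²3p³, Si⁺ [Ne]3s²3p¹, B⁺ [He]2s², N⁺ [He]2s²2p².
Approximate IE_2 values (kJ/mol): Mg 1451, S 2252, Si 1577, B 2427, N 2856.
Hence IE_2: Mg < Si < S < B < N.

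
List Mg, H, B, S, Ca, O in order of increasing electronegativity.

Ca, Mg, B, H, S, O

H is in period 1, group 1; B is in period 2, group 13; O is in period 2, group 16; Mg is in period 3, group 2; S is in period 3, group 16; Ca is in period 4, group 2.
EN rises left→right (higher Z_eff, smaller atoms) and falls top→bottom (larger, more shielded atoms).
These span different periods and groups, so the two trends combine.
Mg > Ca: Mg sits above Ca in group 2, so the down-group effect alone puts Mg higher.
B > Mg: relative to Mg, both the across-period and down-group shifts push B's electronegativity up.
H > B: period and group pull opposite ways; the down-group shift dominates (2.20 vs 2.04).
S > H: the two effects oppose for this pair; the across-period effect wins (2.58 vs 2.20).
O > S: they share group 16; the group trend gives O the larger value.
For reference (Pauling): H 2.20, B 2.04, O 3.44, Mg 1.31, S 2.58, Ca 1.00.
So from lowest to highest: Ca < Mg < B < H < S < O.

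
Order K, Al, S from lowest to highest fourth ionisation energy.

S < K < Al

IE_4 is the cost of taking one more electron from the +3 cation: K³⁺ is already 2 electrons into the core; Al³⁺ is the bare [Ne] core; S³⁺ still has 3 valence electrons.
Core electrons are held far more tightly than valence electrons, so K and Al top the IE_4 order.
Approximate IE_4 values (kJ/mol): K 5877, Al 11577, S 4556.
Overall IE_4 order: S < K < Al.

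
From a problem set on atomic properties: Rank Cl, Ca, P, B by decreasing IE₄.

B > Ca > Cl > P

The fourth ionization energy removes an electron from the +3 ion. For each element: Cl³⁺ still has 4 valence electrons; Ca³⁺ is already 1 electron into the core; P³⁺ still has 2 valence electrons; B³⁺ is the bare [He] core.
Pulling an electron out of a noble-gas core costs far more than removing a remaining valence electron, so Ca and B sit at the high end of IE_4.
Valence configurations: Cl³⁺ [Ne]3s²3p², P³⁺ [Ne]3s².
Tabulated IE_4 (kJ/mol): Cl 5159, Ca 6491, P 4964, B 25026.
Overall IE_4 order: P < Cl < Ca < B.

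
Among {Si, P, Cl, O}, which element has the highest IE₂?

Consider each +1 ion: Si⁺ still has 3 valence electrons; P⁺ still has 4 valence electrons; Cl⁺ still has 6 valence electrons; O⁺ still has 5 valence electrons.
All are still removing valence electrons, so compare the +1 ions as you would atoms: IE_2 generally rises across a period (higher Z_eff) and falls down a group (larger shell), subject to the usual subshell exceptions.
Valence configurations: Si⁺ [Ne]3s²3p¹, P⁺ [Ne]3s²3p², Cl⁺ [Ne]3s²3p⁴, O⁺ [He]2s²2p³.
Tabulated IE_2 (kJ/mol): Si 1577, P 1907, Cl 2298, O 3388.
Overall IE_2 order: Si < P < Cl < O.

O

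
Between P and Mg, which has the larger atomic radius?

Mg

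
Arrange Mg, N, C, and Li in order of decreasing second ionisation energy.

After 1 electron has been removed, what remains? Mg⁺ still has 1 valence electron; N⁺ still has 4 valence electrons; C⁺ still has 3 valence electrons; Li⁺ is the bare [He] core.
Core electrons are held far more tightly than valence electrons, so Li tops the IE_2 order.
Valence configurations: Mg⁺ [Ne]3s¹, N⁺ [He]2s²2p², C⁺ [He]2s²2p¹.
Approximate IE_2 values (kJ/mol): Mg 1451, N 2856, C 2353, Li 7298.
Putting it together, IE_2: Mg < C < N < Li.

Li, N, C, Mg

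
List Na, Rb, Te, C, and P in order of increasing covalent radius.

C is in period 2, group 14; Na is in period 3, group 1; P is in period 3, group 15; Rb is in period 5, group 1; Te is in period 5, group 16.
Across a period the added protons contract the valence shell; down a group each new principal shell makes the atom larger.
Neither a single period nor a single group — weigh both effects.
P > C: the two effects oppose for this pair; the down-group effect wins (111 vs 75 pm).
Te > P: the two effects oppose for this pair; the down-group effect wins (136 vs 111 pm).
Na > Te: the two effects oppose for this pair; the across-period effect wins (155 vs 136 pm).
Rb > Na: they share group 1; the group trend gives Rb the larger value.
Approximate values (pm): C 75, Na 155, P 111, Rb 210, Te 136.
So from smallest to largest: C < P < Te < Na < Rb.

C < P < Te < Na < Rb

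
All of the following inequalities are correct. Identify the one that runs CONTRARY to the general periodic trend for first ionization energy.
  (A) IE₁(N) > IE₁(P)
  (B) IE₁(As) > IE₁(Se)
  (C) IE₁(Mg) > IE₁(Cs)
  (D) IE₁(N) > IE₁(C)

(B)

The general trend: first ionization energy increases across a period and decreases down a group.
(A) N (period 2, group 15) vs P (period 3, group 15): the stated order agrees with the simple trend.
(B) As (period 4, group 15) vs Se (period 4, group 16): the stated order contradicts the simple trend.
(C) Mg (period 3, group 2) vs Cs (period 6, group 1): the stated order agrees with the simple trend.
(D) N (period 2, group 15) vs C (period 2, group 14): the stated order agrees with the simple trend.
The exception is (B): Se (4p⁴) ionizes more easily than half-filled As (4p³).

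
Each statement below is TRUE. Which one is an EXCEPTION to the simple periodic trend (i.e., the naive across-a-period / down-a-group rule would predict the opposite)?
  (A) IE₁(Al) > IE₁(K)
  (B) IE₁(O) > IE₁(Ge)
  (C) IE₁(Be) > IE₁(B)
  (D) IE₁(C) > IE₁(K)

The general trend: first ionization energy increases across a period and decreases down a group.
(A) Al (period 3, group 13) vs K (period 4, group 1): the stated order agrees with the simple trend.
(B) O (period 2, group 16) vs Ge (period 4, group 14): the stated order agrees with the simple trend.
(C) Be (period 2, group 2) vs B (period 2, group 13): the stated order contradicts the simple trend.
(D) C (period 2, group 14) vs K (period 4, group 1): the stated order agrees with the simple trend.
The exception is (C): removing B's lone 2p electron is easier than breaking Be's filled 2s².

(C)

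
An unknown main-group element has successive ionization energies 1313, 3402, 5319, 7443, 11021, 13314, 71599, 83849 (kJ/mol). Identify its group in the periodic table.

Group 16

Look for the largest jump between consecutive ionization energies: IE7/IE6 ≈ 5.4, far larger than any earlier ratio.
That jump marks the point where a core electron is being removed. So the atom has 6 valence electrons.
A main-group element with 6 valence electrons is in group 16.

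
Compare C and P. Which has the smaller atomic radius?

C

C is in period 2, group 14; P is in period 3, group 15.
Across a period the added protons contract the valence shell; down a group each new principal shell makes the atom larger.
These span different periods and groups, so the two trends combine.
P > C: period and group pull opposite ways; the down-group shift dominates (111 vs 75 pm).
Approximate values (pm): C 75, P 111.
So C has the smaller atomic radius (C < P).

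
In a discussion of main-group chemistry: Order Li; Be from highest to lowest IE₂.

Consider each +1 ion: Li⁺ is the bare [He] core; Be⁺ still has 1 valence electron.
Breaking into a closed-shell core is much more expensive than removing a leftover valence electron — Li has the largest IE_2 here.
Tabulated IE_2 (kJ/mol): Li 7298, Be 1757.
Hence IE_2: Be < Li.

Li > Be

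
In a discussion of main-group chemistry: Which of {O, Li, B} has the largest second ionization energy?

Li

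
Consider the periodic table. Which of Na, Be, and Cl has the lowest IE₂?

Be

The second ionization energy removes an electron from the +1 ion. For each element: Na⁺ is the bare [Ne] core; Be⁺ still has 1 valence electron; Cl⁺ still has 6 valence electrons.
Breaking into a closed-shell core is much more expensive than removing a leftover valence electron — Na has the largest IE_2 here.
Valence configurations: Be⁺ [He]2s¹, Cl⁺ [Ne]3s²3p⁴.
Approximate IE_2 values (kJ/mol): Na 4562, Be 1757, Cl 2298.
Putting it together, IE_2: Be < Cl < Na.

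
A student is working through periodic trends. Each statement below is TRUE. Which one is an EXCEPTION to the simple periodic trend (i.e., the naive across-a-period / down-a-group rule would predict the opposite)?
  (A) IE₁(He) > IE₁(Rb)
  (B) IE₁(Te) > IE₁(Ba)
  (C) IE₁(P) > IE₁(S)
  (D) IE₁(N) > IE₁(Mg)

(C)

The general trend: first ionization energy increases across a period and decreases down a group.
(A) He (period 1, group 18) vs Rb (period 5, group 1): the stated order agrees with the simple trend.
(B) Te (period 5, group 16) vs Ba (period 6, group 2): the stated order agrees with the simple trend.
(C) P (period 3, group 15) vs S (period 3, group 16): the stated order contradicts the simple trend.
(D) N (period 2, group 15) vs Mg (period 3, group 2): the stated order agrees with the simple trend.
The exception is (C): S (3p⁴) ionizes more easily than half-filled P (3p³) because the paired 3p electron in S is pushed out by e⁻–e⁻ repulsion.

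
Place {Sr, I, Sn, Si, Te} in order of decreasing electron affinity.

I > Te > Si > Sn > Sr

Si is in period 3, group 14; Sr is in period 5, group 2; Sn is in period 5, group 14; Te is in period 5, group 16; I is in period 5, group 17.
Electron affinity generally becomes more exothermic across a period toward the halogens and less exothermic down a group.
Neither a single period nor a single group — weigh both effects.
Sn > Sr: both are in period 5; the period trend gives Sn the larger value.
Si > Sn: Si sits above Sn in group 14, so the down-group effect alone puts Si higher.
Te > Si: period and group pull opposite ways; the across-period shift dominates (190 vs 134 kJ/mol).
I > Te: I lies to the right of Te in period 5, so the across-period effect alone puts I higher.
Tabulated electron affinity (kJ/mol): Si 134, Sr 5, Sn 107, Te 190, I 295.
So from highest to lowest: I > Te > Si > Sn > Sr.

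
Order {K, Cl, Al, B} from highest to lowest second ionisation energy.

K > B > Cl > Al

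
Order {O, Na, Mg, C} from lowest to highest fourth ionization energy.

The fourth ionization energy removes an electron from the +3 ion. For each element: O³⁺ still has 3 valence electrons; Na³⁺ is already 2 electrons into the core; Mg³⁺ is already 1 electron into the core; C³⁺ still has 1 valence electron.
Pulling an electron out of a noble-gas core costs far more than removing a remaining valence electron, so Na and Mg sit at the high end of IE_4.
Valence configurations: O³⁺ [He]2s²2p¹, C³⁺ [He]2s¹.
The numbers (kJ/mol): O 7469, Na 9543, Mg 10543, C 6223.
Putting it together, IE_4: C < O < Na < Mg.

C < O < Na < Mg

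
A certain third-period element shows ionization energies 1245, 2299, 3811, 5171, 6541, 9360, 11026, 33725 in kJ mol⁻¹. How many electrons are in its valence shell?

7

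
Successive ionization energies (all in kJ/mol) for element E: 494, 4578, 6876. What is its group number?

Group 1

Look for the largest jump between consecutive ionization energies: IE2/IE1 ≈ 9.3, far larger than any earlier ratio.
That jump marks the point where a core electron is being removed. So the atom has 1 valence electron.
A main-group element with 1 valence electron is in group 1.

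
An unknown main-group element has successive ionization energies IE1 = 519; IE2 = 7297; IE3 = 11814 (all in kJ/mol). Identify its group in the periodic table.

Group 1

Look for the largest jump between consecutive ionization energies: IE2/IE1 ≈ 14.1, far larger than any earlier ratio.
That jump marks the point where a core electron is being removed. So the atom has 1 valence electron.
A main-group element with 1 valence electron is in group 1.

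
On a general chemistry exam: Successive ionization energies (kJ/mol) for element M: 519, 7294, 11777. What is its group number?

Look for the largest jump between consecutive ionization energies: IE2/IE1 ≈ 14.1, far larger than any earlier ratio.
That jump marks the point where a core electron is being removed. So the atom has 1 valence electron.
A main-group element with 1 valence electron is in group 1.

Group 1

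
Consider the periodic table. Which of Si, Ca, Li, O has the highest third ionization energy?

IE_3 is the cost of taking one more electron from the +2 cation: Si²⁺ still has 2 valence electrons; Ca²⁺ is the bare [Ar] core; Li²⁺ is already 1 electron into the core; O²⁺ still has 4 valence electrons.
Usually core removal costs more than valence removal, but here the competition is close: a tightly held n=2 valence electron can cost more to remove than an n=3 core electron, so the actual values have to decide it.
Valence configurations: Si²⁺ [Ne]3s², O²⁺ [He]2s²2p².
Approximate IE_3 values (kJ/mol): Si 3232, Ca 4912, Li 11815, O 5300.
So the third ionization energies run Si < Ca < O < Li.

Li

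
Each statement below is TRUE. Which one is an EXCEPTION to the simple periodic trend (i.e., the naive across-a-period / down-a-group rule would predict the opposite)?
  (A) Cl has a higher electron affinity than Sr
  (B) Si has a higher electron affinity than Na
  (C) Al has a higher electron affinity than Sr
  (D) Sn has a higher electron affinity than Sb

(D)

The general trend: electron affinity increases across a period and decreases down a group.
(A) Cl (period 3, group 17) vs Sr (period 5, group 2): the stated order agrees with the simple trend.
(B) Si (period 3, group 14) vs Na (period 3, group 1): the stated order agrees with the simple trend.
(C) Al (period 3, group 13) vs Sr (period 5, group 2): the stated order agrees with the simple trend.
(D) Sn (period 5, group 14) vs Sb (period 5, group 15): the stated order contradicts the simple trend.
The exception is (D): adding an electron to Sb's half-filled 5p³ is unfavourable, so Sn has the more exothermic EA.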